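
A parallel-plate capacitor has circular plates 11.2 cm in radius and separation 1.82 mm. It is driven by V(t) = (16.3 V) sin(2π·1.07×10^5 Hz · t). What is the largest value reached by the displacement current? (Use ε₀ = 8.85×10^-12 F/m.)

2.10×10^-3 A

(dE/dt)_max = V₀ω/d = 6.021×10^9 V/(m·s); ω = 2πf = 6.723×10^5 rad/s.
I_d,max = ε₀ A (dE/dt)_max = (8.85×10^-12)(0.03941)(6.021×10^9) = 2.10×10^-3 A.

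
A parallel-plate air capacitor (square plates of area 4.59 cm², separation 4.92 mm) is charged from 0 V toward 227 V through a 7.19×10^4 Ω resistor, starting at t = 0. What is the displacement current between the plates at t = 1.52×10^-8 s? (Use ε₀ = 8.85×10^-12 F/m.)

With C = ε₀A/d = (8.85×10^-12)(4.59×10^-4)/(4.92×10^-3) = 8.256×10^-13 F, the time constant is τ = RC = 5.936×10^-8 s, so t/τ = 0.2561 and e^(−t/τ) = 0.7741.
I_d = I_cond = (V₀/R) e^(−t/τ) = (3.157×10^-3)(0.7741) = 2.44×10^-3 A.

2.44×10^-3 A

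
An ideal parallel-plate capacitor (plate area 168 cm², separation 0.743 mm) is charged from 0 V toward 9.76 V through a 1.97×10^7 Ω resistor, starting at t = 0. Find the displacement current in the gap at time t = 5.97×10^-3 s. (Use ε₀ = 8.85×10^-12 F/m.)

1.09×10^-7 A

With C = ε₀A/d = (8.85×10^-12)(0.0168)/(7.43×10^-4) = 2.001×10^-10 F, the time constant is τ = RC = 3.942×10^-3 s, so t/τ = 1.514 and e^(−t/τ) = 0.2200.
I_d = I_cond = (V₀/R) e^(−t/τ) = (4.954×10^-7)(0.2200) = 1.09×10^-7 A.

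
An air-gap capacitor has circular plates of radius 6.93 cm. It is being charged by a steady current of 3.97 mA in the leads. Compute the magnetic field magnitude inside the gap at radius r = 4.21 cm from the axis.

6.96×10^-9 T

No conduction current crosses the gap, so I_d there equals the 3.97×10^-3 A in the leads.
∮B·dl = μ₀ I_d,enc with I_d,enc = I_d r²/R² = 1.465×10^-3 A; so B = μ₀ I_d,enc/(2πr) = 6.96×10^-9 T.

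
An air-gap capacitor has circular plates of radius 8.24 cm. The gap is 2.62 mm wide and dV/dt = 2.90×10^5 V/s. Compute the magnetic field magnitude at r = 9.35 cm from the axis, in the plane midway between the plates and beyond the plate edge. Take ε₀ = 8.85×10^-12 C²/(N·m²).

dE/dt = (dV/dt)/d = 1.107×10^8 V/(m·s); I_d = ε₀(πR²)(dE/dt) = (8.85×10^-12)(0.02133)(1.107×10^8) = 2.090×10^-5 A.
For r ≥ R the full I_d is enclosed: B = μ₀ I_d/(2πr) = (4π×10^-7)(2.090×10^-5)/(2π·0.0935) = 4.47×10^-11 T.

4.47×10^-11 T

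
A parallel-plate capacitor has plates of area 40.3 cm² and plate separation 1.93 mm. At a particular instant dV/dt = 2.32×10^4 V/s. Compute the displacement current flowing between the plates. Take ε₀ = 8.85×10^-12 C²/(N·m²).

The field between the plates is E = V/d, so dE/dt = (2.32×10^4)/(1.93×10^-3 m) = 1.202×10^7 V/(m·s).
I_d = ε₀ A (dE/dt) = (8.85×10^-12)(4.03×10^-3)(1.202×10^7) = 4.29×10^-7 A.

4.29×10^-7 A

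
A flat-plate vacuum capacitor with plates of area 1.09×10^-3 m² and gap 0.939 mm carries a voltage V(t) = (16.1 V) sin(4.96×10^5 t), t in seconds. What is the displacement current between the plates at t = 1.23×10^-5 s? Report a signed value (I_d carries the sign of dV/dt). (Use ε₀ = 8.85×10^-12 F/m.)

8.07×10^-5 A

C = ε₀A/d = (8.85×10^-12)(1.09×10^-3)/(9.39×10^-4) = 1.027×10^-11 F. dV/dt = V₀ω·cos(ωt); at ωt = 6.1008 rad this factor is 0.9834.
I_d = C dV/dt = (1.027×10^-11)(16.1)(4.96×10^5)(0.9834) = 8.07×10^-5 A.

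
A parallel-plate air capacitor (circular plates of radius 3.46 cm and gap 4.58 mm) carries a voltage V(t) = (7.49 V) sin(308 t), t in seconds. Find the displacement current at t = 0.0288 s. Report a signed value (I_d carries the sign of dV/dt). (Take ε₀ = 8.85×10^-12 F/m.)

-1.43×10^-8 A

dE/dt = (V₀ω/d)·cos(ωt) with ωt = 8.8704 rad: (7.49)(308)(-0.8502)/(4.58×10^-3) = -4.282×10^5 V/(m·s).
I_d = ε₀ A dE/dt = (8.85×10^-12)(3.761×10^-3)(-4.282×10^5) = -1.43×10^-8 A.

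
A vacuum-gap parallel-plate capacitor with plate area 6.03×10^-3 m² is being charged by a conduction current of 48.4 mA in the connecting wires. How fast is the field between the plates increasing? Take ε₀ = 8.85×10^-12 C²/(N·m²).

Charge continuity gives I_d = I = 0.0484 A between the plates.
Then dE/dt = I_d/(ε₀A) = 9.07×10^11 V/(m·s).

9.07×10^11 V/(m·s)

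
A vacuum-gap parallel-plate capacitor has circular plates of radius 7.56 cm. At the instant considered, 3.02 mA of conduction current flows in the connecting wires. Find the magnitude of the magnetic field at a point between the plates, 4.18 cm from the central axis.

No conduction current crosses the gap, so I_d there equals the 3.02×10^-3 A in the leads.
An Ampèrian loop of radius r encloses a fraction (r/R)² of I_d. Then B·2πr = μ₀ I_d (r/R)², giving B = μ₀ I_d r/(2πR²) = 4.42×10^-9 T.

4.42×10^-9 T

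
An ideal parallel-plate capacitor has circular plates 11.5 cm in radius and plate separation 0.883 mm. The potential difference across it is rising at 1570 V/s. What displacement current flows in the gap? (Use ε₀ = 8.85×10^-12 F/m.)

E = V/d so dE/dt = (dV/dt)/d = 1.778×10^6 V/(m·s), and I_d = ε₀ A dE/dt = (8.85×10^-12)(0.04155)(1.778×10^6) = 6.54×10^-7 A.

6.54×10^-7 A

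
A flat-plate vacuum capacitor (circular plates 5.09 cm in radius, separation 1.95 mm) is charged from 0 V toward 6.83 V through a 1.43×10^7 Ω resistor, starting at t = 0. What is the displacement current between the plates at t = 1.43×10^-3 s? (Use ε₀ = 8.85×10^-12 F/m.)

3.19×10^-8 A

With C = ε₀A/d = (8.85×10^-12)(8.139×10^-3)/(1.95×10^-3) = 3.694×10^-11 F, the time constant is τ = RC = 5.282×10^-4 s, so t/τ = 2.707 and e^(−t/τ) = 0.06674.
I_d = I_cond = (V₀/R) e^(−t/τ) = (4.776×10^-7)(0.06674) = 3.19×10^-8 A.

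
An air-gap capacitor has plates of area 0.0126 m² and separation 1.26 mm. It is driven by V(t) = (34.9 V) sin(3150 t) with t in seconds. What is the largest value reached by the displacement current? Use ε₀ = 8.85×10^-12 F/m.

9.73×10^-6 A

C = ε₀A/d = (8.85×10^-12)(0.0126)/(1.26×10^-3) = 8.850×10^-11 F; ω = 3150 rad/s.
I_d = C dV/dt, so |I_d|_max = C V₀ ω = (8.850×10^-11)(34.9)(3150) = 9.73×10^-6 A.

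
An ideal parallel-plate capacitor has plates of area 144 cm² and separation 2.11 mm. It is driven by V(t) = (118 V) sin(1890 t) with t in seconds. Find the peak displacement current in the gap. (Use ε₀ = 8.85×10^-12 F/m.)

(dE/dt)_max = V₀ω/d = 1.057×10^8 V/(m·s); ω = 1890 rad/s.
I_d,max = ε₀ A (dE/dt)_max = (8.85×10^-12)(0.0144)(1.057×10^8) = 1.35×10^-5 A.

1.35×10^-5 A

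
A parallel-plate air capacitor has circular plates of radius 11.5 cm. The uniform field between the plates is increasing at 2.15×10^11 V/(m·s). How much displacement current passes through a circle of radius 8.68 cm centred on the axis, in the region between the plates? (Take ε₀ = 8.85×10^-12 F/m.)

Total displacement current: I_d = ε₀(πR²)(dE/dt) = (8.85×10^-12)(0.04155)(2.15×10^11) = 0.07906 A.
Through an area πr² the displacement current is I_d·(πr²/πR²) = I_d (r/R)² = 0.0450 A.

0.0450 A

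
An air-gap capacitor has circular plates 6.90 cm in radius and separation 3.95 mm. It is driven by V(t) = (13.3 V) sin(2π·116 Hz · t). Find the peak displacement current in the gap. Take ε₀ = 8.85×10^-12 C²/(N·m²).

3.25×10^-7 A

The displacement current equals the conduction current C dV/dt, which peaks at C V₀ ω.
With C = ε₀A/d = (8.85×10^-12)(0.01496)/(3.95×10^-3) = 3.352×10^-11 F and ω = 2πf = 728.8 rad/s, I_d,max = (3.352×10^-11)(13.3)(728.8) = 3.25×10^-7 A.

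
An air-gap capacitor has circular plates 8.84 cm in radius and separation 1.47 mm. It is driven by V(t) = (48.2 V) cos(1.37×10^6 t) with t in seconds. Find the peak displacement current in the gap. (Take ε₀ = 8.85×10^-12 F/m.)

9.76×10^-3 A

The displacement current equals the conduction current C dV/dt, which peaks at C V₀ ω.
With C = ε₀A/d = (8.85×10^-12)(0.02455)/(1.47×10^-3) = 1.478×10^-10 F and ω = 1.37×10^6 rad/s, I_d,max = (1.478×10^-10)(48.2)(1.37×10^6) = 9.76×10^-3 A.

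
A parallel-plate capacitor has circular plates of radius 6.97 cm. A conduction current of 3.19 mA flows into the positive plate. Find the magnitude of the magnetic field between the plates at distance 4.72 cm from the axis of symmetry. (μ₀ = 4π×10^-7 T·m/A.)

Between the plates the displacement current equals the wire current: I_d = 3.19 mA = 3.19×10^-3 A.
∮B·dl = μ₀ I_d,enc with I_d,enc = I_d r²/R² = 1.463×10^-3 A; so B = μ₀ I_d,enc/(2πr) = 6.20×10^-9 T.

6.20×10^-9 T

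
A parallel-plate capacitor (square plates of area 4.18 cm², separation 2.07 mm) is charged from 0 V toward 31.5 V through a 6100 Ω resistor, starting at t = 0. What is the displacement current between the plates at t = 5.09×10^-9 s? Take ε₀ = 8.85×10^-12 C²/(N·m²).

3.24×10^-3 A

With C = ε₀A/d = (8.85×10^-12)(4.18×10^-4)/(2.07×10^-3) = 1.787×10^-12 F, the time constant is τ = RC = 1.090×10^-8 s, so t/τ = 0.4670 and e^(−t/τ) = 0.6269.
I_d = I_cond = (V₀/R) e^(−t/τ) = (5.164×10^-3)(0.6269) = 3.24×10^-3 A.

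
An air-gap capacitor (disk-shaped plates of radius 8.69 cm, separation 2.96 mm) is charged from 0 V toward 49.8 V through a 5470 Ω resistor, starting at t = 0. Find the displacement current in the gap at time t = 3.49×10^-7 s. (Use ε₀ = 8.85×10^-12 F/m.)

With C = ε₀A/d = (8.85×10^-12)(0.02372)/(2.96×10^-3) = 7.092×10^-11 F, the time constant is τ = RC = 3.879×10^-7 s, so t/τ = 0.8997 and e^(−t/τ) = 0.4067.
I_d = I_cond = (V₀/R) e^(−t/τ) = (9.104×10^-3)(0.4067) = 3.70×10^-3 A.

3.70×10^-3 A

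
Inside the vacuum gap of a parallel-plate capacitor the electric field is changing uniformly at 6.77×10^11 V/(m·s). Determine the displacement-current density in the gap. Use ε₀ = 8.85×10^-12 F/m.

5.99 A/m²

The displacement-current density is ε₀ ∂E/∂t = (8.85×10^-12)(6.77×10^11) = 5.99 A/m².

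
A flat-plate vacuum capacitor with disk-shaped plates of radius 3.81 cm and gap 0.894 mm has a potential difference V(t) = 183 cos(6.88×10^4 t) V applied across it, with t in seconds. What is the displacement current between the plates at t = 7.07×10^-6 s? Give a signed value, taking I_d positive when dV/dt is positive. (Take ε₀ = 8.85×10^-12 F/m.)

-2.66×10^-4 A

dE/dt = (V₀ω/d)·−sin(ωt) with ωt = 0.486416 rad: (183)(6.88×10^4)(-0.4675)/(8.94×10^-4) = -6.584×10^9 V/(m·s).
I_d = ε₀ A dE/dt = (8.85×10^-12)(4.560×10^-3)(-6.584×10^9) = -2.66×10^-4 A.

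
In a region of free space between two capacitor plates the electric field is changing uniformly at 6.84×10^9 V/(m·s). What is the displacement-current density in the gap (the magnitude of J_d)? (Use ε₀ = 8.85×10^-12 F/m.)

J_d = ε₀ ∂E/∂t, so J_d = 0.0605 A/m².

0.0605 A/m²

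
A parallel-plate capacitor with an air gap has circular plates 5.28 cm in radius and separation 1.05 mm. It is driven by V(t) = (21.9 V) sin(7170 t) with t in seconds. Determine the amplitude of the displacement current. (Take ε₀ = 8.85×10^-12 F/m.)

C = ε₀A/d = (8.85×10^-12)(8.758×10^-3)/(1.05×10^-3) = 7.382×10^-11 F; ω = 7170 rad/s.
I_d = C dV/dt, so |I_d|_max = C V₀ ω = (7.382×10^-11)(21.9)(7170) = 1.16×10^-5 A.

1.16×10^-5 A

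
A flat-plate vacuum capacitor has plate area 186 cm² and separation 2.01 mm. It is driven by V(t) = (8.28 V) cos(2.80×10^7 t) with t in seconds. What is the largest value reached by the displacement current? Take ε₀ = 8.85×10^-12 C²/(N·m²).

0.0190 A

The displacement current equals the conduction current C dV/dt, which peaks at C V₀ ω.
With C = ε₀A/d = (8.85×10^-12)(0.0186)/(2.01×10^-3) = 8.190×10^-11 F and ω = 2.80×10^7 rad/s, I_d,max = (8.190×10^-11)(8.28)(2.80×10^7) = 0.0190 A.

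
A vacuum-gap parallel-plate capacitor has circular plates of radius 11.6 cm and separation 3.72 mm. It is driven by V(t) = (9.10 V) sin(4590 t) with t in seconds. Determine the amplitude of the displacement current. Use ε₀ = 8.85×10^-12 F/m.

4.20×10^-6 A

C = ε₀A/d = (8.85×10^-12)(0.04227)/(3.72×10^-3) = 1.006×10^-10 F; ω = 4590 rad/s.
I_d = C dV/dt, so |I_d|_max = C V₀ ω = (1.006×10^-10)(9.10)(4590) = 4.20×10^-6 A.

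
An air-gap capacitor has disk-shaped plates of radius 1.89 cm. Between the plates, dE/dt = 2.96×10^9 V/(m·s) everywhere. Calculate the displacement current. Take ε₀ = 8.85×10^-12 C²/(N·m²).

2.94×10^-5 A

With a uniform field, Φ_E = EA, so I_d = ε₀ A dE/dt = 2.94×10^-5 A.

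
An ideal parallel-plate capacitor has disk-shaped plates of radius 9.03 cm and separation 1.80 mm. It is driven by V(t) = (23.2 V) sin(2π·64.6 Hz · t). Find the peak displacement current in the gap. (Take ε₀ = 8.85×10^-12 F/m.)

C = ε₀A/d = (8.85×10^-12)(0.02562)/(1.80×10^-3) = 1.260×10^-10 F; ω = 2πf = 405.9 rad/s.
I_d = C dV/dt, so |I_d|_max = C V₀ ω = (1.260×10^-10)(23.2)(405.9) = 1.19×10^-6 A.

1.19×10^-6 A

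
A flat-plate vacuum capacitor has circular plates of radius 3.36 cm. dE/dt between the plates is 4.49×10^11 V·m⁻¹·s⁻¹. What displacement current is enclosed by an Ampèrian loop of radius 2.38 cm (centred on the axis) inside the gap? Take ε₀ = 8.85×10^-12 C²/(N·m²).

Through the whole plate area (πR² = 3.547×10^-3 m²), I_d = ε₀ πR² dE/dt = 0.01409 A.
Since J_d is uniform, the enclosed fraction is (r/R)² = 0.5017, giving I_d,enc = 7.07×10^-3 A.

7.07×10^-3 A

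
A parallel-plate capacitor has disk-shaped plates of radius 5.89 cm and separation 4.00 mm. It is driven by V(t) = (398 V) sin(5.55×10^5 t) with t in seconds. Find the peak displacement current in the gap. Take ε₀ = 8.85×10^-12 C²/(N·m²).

The displacement current equals the conduction current C dV/dt, which peaks at C V₀ ω.
With C = ε₀A/d = (8.85×10^-12)(0.01090)/(4.00×10^-3) = 2.412×10^-11 F and ω = 5.55×10^5 rad/s, I_d,max = (2.412×10^-11)(398)(5.55×10^5) = 5.33×10^-3 A.

5.33×10^-3 A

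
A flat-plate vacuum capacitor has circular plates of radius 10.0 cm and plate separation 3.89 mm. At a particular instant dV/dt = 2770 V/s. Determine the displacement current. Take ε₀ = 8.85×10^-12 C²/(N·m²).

E = V/d so dE/dt = (dV/dt)/d = 7.121×10^5 V/(m·s), and I_d = ε₀ A dE/dt = (8.85×10^-12)(0.03142)(7.121×10^5) = 1.98×10^-7 A.

1.98×10^-7 A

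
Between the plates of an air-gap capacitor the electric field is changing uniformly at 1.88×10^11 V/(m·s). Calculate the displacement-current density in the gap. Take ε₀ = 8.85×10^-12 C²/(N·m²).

1.66 A/m²

The displacement-current density is ε₀ ∂E/∂t = (8.85×10^-12)(1.88×10^11) = 1.66 A/m².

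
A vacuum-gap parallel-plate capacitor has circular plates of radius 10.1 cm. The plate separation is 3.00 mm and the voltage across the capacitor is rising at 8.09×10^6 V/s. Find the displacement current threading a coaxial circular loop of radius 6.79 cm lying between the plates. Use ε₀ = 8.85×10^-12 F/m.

3.46×10^-4 A

With E = V/d, dE/dt = 2.697×10^9 V/(m·s) and πR² = 0.03205 m², giving I_d = ε₀ πR² dE/dt = 7.650×10^-4 A.
Through an area πr² the displacement current is I_d·(πr²/πR²) = I_d (r/R)² = 3.46×10^-4 A.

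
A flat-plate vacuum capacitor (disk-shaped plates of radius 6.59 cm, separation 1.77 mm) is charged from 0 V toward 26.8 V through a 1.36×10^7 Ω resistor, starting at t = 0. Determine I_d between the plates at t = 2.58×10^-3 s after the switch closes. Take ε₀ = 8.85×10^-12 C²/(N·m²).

With C = ε₀A/d = (8.85×10^-12)(0.01364)/(1.77×10^-3) = 6.820×10^-11 F, the time constant is τ = RC = 9.275×10^-4 s, so t/τ = 2.782 and e^(−t/τ) = 0.06191.
I_d = I_cond = (V₀/R) e^(−t/τ) = (1.971×10^-6)(0.06191) = 1.22×10^-7 A.

1.22×10^-7 A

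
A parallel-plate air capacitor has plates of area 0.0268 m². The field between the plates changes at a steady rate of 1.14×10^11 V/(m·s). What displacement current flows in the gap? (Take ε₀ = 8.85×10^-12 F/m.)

The displacement current is ε₀ times dΦ_E/dt = ε₀ A dE/dt = (8.85×10^-12)(0.0268)(1.14×10^11) = 0.0270 A.

0.0270 A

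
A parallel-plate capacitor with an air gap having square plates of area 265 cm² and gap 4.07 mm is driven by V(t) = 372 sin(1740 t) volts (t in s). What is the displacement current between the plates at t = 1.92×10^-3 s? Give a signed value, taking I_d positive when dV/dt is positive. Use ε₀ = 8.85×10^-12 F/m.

-3.66×10^-5 A

C = ε₀A/d = (8.85×10^-12)(0.0265)/(4.07×10^-3) = 5.762×10^-11 F. dV/dt = V₀ω·cos(ωt); at ωt = 3.3408 rad this factor is -0.9802.
I_d = C dV/dt = (5.762×10^-11)(372)(1740)(-0.9802) = -3.66×10^-5 A.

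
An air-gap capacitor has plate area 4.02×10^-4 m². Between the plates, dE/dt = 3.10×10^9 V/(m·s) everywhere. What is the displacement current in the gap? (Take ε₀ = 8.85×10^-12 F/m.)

1.10×10^-5 A

With a uniform field, Φ_E = EA, so I_d = ε₀ A dE/dt = 1.10×10^-5 A.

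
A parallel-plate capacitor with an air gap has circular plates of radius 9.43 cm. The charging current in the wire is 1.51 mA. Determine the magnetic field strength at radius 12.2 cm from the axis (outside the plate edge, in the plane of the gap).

No conduction current crosses the gap, so I_d there equals the 1.51×10^-3 A in the leads.
For r ≥ R the full I_d is enclosed: B = μ₀ I_d/(2πr) = (4π×10^-7)(1.51×10^-3)/(2π·0.122) = 2.48×10^-9 T.

2.48×10^-9 T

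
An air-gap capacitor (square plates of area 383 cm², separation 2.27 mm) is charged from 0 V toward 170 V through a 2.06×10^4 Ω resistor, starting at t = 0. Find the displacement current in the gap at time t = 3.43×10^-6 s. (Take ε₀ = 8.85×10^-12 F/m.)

2.71×10^-3 A

C = ε₀A/d = (8.85×10^-12)(0.0383)/(2.27×10^-3) = 1.493×10^-10 F and τ = RC = 3.076×10^-6 s. I_d in the gap equals the RC charging current.
I_d(t) = (V₀/R) e^(−t/τ) = 8.252×10^-3 · e^(−1.115) = 2.71×10^-3 A.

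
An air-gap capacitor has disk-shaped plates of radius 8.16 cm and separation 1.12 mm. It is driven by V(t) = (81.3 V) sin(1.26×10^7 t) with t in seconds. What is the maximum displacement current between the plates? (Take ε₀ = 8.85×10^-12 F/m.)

0.169 A

(dE/dt)_max = V₀ω/d = 9.146×10^11 V/(m·s); ω = 1.26×10^7 rad/s.
I_d,max = ε₀ A (dE/dt)_max = (8.85×10^-12)(0.02092)(9.146×10^11) = 0.169 A.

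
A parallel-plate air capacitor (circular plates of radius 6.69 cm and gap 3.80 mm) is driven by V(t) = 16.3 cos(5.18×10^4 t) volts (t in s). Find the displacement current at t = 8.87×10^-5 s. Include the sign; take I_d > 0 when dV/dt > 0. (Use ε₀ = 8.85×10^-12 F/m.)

2.75×10^-5 A

C = ε₀A/d = (8.85×10^-12)(0.01406)/(3.80×10^-3) = 3.274×10^-11 F. dV/dt = V₀ω·−sin(ωt); at ωt = 4.59466 rad this factor is 0.9931.
I_d = C dV/dt = (3.274×10^-11)(16.3)(5.18×10^4)(0.9931) = 2.75×10^-5 A.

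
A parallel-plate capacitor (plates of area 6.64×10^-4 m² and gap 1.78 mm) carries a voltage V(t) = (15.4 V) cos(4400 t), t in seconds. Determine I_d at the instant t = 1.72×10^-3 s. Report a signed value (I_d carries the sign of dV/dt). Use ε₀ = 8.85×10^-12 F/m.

dE/dt = (V₀ω/d)·−sin(ωt) with ωt = 7.568 rad: (15.4)(4400)(-0.9594)/(1.78×10^-3) = -3.652×10^7 V/(m·s).
I_d = ε₀ A dE/dt = (8.85×10^-12)(6.64×10^-4)(-3.652×10^7) = -2.15×10^-7 A.

-2.15×10^-7 A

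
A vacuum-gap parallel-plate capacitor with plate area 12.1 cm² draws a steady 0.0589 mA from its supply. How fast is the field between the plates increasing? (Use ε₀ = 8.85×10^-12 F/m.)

5.50×10^9 V/(m·s)

By continuity, I_d in the gap equals the 0.0589 mA flowing in the wire.
Since I_d = ε₀ A dE/dt, dE/dt = I_d/(ε₀A) = (5.89×10^-5)/((8.85×10^-12)(1.21×10^-3)) = 5.50×10^9 V/(m·s).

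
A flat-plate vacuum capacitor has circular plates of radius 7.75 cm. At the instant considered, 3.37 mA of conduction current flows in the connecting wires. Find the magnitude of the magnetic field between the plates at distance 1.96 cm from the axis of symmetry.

Between the plates the displacement current equals the wire current: I_d = 3.37 mA = 3.37×10^-3 A.
For r < R the Ampère–Maxwell law gives B(2πr) = μ₀ I_d (r²/R²), so B = μ₀ I_d r/(2πR²) = (4π×10^-7)(3.37×10^-3)(0.0196)/(2π·0.0775²) = 2.20×10^-9 T.

2.20×10^-9 T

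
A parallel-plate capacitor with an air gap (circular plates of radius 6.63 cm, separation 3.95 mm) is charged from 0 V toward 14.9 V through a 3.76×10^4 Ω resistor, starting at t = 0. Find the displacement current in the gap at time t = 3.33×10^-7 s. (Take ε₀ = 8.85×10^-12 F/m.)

2.98×10^-4 A

C = ε₀A/d = (8.85×10^-12)(0.01381)/(3.95×10^-3) = 3.094×10^-11 F, so τ = RC = 1.163×10^-6 s.
The conduction current is I(t) = (V₀/R) e^(−t/τ), and the displacement current between the plates equals it.
t/τ = 0.2863; I_d = (14.9/3.76×10^4) · e^(−0.2863) = (3.963×10^-4)(0.7510) = 2.98×10^-4 A.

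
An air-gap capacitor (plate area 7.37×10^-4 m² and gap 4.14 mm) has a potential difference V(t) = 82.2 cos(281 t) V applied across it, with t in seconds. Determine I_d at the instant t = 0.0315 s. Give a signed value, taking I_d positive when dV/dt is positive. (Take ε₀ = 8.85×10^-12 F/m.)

dV/dt = (82.2)(281)·−sin(8.8515) = -1.253×10^4 V/s.
I_d = C dV/dt with C = ε₀A/d = (8.85×10^-12)(7.37×10^-4)/(4.14×10^-3) = 1.575×10^-12 F, so I_d = (1.575×10^-12)(-1.253×10^4) = -1.97×10^-8 A.

-1.97×10^-8 A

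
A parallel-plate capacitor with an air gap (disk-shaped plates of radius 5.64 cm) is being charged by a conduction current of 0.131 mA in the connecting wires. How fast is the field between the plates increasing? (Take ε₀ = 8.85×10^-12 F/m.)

The displacement current between the plates equals the conduction current, I_d = 0.131 mA.
Since I_d = ε₀ A dE/dt, dE/dt = I_d/(ε₀A) = (1.31×10^-4)/((8.85×10^-12)(9.993×10^-3)) = 1.48×10^9 V/(m·s).

1.48×10^9 V/(m·s)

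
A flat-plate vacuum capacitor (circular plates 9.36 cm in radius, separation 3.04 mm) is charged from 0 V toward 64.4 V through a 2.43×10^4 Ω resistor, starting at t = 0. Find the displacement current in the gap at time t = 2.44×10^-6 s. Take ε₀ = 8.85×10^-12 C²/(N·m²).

With C = ε₀A/d = (8.85×10^-12)(0.02752)/(3.04×10^-3) = 8.012×10^-11 F, the time constant is τ = RC = 1.947×10^-6 s, so t/τ = 1.253 and e^(−t/τ) = 0.2856.
I_d = I_cond = (V₀/R) e^(−t/τ) = (2.650×10^-3)(0.2856) = 7.57×10^-4 A.

7.57×10^-4 A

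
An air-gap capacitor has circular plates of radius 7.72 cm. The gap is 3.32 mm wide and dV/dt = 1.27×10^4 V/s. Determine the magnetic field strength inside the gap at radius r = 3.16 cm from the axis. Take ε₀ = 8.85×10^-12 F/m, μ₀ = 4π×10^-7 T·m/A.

I_d = C dV/dt with C = ε₀πR²/d = 4.990×10^-11 F, so I_d = (4.990×10^-11)(1.27×10^4) = 6.337×10^-7 A.
∮B·dl = μ₀ I_d,enc with I_d,enc = I_d r²/R² = 1.062×10^-7 A; so B = μ₀ I_d,enc/(2πr) = 6.72×10^-13 T.

6.72×10^-13 T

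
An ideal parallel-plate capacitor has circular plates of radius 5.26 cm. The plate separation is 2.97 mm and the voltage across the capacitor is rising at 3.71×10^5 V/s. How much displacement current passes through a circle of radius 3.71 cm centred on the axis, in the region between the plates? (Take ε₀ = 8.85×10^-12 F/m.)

dE/dt = (dV/dt)/d = 1.249×10^8 V/(m·s); I_d = ε₀(πR²)(dE/dt) = (8.85×10^-12)(8.692×10^-3)(1.249×10^8) = 9.608×10^-6 A.
Through an area πr² the displacement current is I_d·(πr²/πR²) = I_d (r/R)² = 4.78×10^-6 A.

4.78×10^-6 A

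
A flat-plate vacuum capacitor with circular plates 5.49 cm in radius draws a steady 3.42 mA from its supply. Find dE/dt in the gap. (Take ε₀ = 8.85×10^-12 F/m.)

4.08×10^10 V/(m·s)

The displacement current between the plates equals the conduction current, I_d = 3.42 mA.
Then dE/dt = I_d/(ε₀A) = 4.08×10^10 V/(m·s).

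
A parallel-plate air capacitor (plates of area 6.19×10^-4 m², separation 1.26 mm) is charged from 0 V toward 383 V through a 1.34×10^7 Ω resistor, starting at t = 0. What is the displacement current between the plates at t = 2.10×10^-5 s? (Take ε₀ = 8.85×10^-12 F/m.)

1.99×10^-5 A

C = ε₀A/d = (8.85×10^-12)(6.19×10^-4)/(1.26×10^-3) = 4.348×10^-12 F, so τ = RC = 5.826×10^-5 s.
The conduction current is I(t) = (V₀/R) e^(−t/τ), and the displacement current between the plates equals it.
t/τ = 0.3605; I_d = (383/1.34×10^7) · e^(−0.3605) = (2.858×10^-5)(0.6973) = 1.99×10^-5 A.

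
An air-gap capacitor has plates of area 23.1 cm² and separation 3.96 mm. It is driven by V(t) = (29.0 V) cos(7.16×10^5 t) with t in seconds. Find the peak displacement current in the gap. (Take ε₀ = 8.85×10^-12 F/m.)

1.07×10^-4 A

The displacement current equals the conduction current C dV/dt, which peaks at C V₀ ω.
With C = ε₀A/d = (8.85×10^-12)(2.31×10^-3)/(3.96×10^-3) = 5.163×10^-12 F and ω = 7.16×10^5 rad/s, I_d,max = (5.163×10^-12)(29.0)(7.16×10^5) = 1.07×10^-4 A.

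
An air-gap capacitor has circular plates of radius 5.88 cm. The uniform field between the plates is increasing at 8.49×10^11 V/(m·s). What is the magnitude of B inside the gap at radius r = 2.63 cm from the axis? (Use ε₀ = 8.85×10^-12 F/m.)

1.24×10^-7 T

Through the whole plate area (πR² = 0.01086 m²), I_d = ε₀ πR² dE/dt = 0.08160 A.
An Ampèrian loop of radius r encloses a fraction (r/R)² of I_d. Then B·2πr = μ₀ I_d (r/R)², giving B = μ₀ I_d r/(2πR²) = 1.24×10^-7 T.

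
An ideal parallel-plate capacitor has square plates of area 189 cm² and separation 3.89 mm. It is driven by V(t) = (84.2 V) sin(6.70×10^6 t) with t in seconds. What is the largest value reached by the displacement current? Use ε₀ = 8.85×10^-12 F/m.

0.0243 A

C = ε₀A/d = (8.85×10^-12)(0.0189)/(3.89×10^-3) = 4.300×10^-11 F; ω = 6.70×10^6 rad/s.
I_d = C dV/dt, so |I_d|_max = C V₀ ω = (4.300×10^-11)(84.2)(6.70×10^6) = 0.0243 A.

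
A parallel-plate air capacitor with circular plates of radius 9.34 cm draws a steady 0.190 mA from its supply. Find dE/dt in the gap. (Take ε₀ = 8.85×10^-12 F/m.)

7.83×10^8 V/(m·s)

By continuity, I_d in the gap equals the 0.190 mA flowing in the wire.
Inverting I_d = ε₀ A dE/dt gives dE/dt = 1.90×10^-4 / (8.85×10^-12 · 0.02741) = 7.83×10^8 V/(m·s).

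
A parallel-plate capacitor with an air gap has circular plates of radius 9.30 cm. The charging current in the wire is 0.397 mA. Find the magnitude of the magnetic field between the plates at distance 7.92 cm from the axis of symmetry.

By continuity the displacement current in the gap matches the conduction current: I_d = 3.97×10^-4 A.
∮B·dl = μ₀ I_d,enc with I_d,enc = I_d r²/R² = 2.879×10^-4 A; so B = μ₀ I_d,enc/(2πr) = 7.27×10^-10 T.

7.27×10^-10 T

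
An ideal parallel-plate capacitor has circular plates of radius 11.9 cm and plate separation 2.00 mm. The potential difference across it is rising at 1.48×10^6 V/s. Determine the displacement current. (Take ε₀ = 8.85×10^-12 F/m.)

The field between the plates is E = V/d, so dE/dt = (1.48×10^6)/(2.00×10^-3 m) = 7.400×10^8 V/(m·s).
I_d = ε₀ A (dE/dt) = (8.85×10^-12)(0.04449)(7.400×10^8) = 2.91×10^-4 A.

2.91×10^-4 A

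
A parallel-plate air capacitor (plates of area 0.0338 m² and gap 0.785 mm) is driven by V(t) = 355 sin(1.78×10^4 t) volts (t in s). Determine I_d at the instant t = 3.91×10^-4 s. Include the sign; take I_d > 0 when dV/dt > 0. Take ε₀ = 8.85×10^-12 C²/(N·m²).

1.88×10^-3 A

C = ε₀A/d = (8.85×10^-12)(0.0338)/(7.85×10^-4) = 3.811×10^-10 F. dV/dt = V₀ω·cos(ωt); at ωt = 6.9598 rad this factor is 0.7797.
I_d = C dV/dt = (3.811×10^-10)(355)(1.78×10^4)(0.7797) = 1.88×10^-3 A.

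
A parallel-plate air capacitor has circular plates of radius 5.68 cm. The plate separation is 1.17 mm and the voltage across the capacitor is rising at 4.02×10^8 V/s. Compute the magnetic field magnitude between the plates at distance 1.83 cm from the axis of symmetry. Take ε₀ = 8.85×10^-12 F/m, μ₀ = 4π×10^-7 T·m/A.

3.50×10^-8 T

I_d = C dV/dt with C = ε₀πR²/d = 7.670×10^-11 F, so I_d = (7.670×10^-11)(4.02×10^8) = 0.03083 A.
An Ampèrian loop of radius r encloses a fraction (r/R)² of I_d. Then B·2πr = μ₀ I_d (r/R)², giving B = μ₀ I_d r/(2πR²) = 3.50×10^-8 T.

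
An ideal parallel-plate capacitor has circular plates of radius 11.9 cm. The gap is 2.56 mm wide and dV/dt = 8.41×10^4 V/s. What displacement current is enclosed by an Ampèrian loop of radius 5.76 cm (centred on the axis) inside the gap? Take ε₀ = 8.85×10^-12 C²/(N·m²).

3.03×10^-6 A

With E = V/d, dE/dt = 3.285×10^7 V/(m·s) and πR² = 0.04449 m², giving I_d = ε₀ πR² dE/dt = 1.293×10^-5 A.
The field is uniform, so I_d,enc = I_d (r/R)² = (1.293×10^-5)(5.76/11.9)² = 3.03×10^-6 A.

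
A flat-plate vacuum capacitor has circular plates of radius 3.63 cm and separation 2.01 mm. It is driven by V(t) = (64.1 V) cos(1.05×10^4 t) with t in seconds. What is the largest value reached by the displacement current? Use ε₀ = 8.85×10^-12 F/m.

1.23×10^-5 A

The displacement current equals the conduction current C dV/dt, which peaks at C V₀ ω.
With C = ε₀A/d = (8.85×10^-12)(4.140×10^-3)/(2.01×10^-3) = 1.823×10^-11 F and ω = 1.05×10^4 rad/s, I_d,max = (1.823×10^-11)(64.1)(1.05×10^4) = 1.23×10^-5 A.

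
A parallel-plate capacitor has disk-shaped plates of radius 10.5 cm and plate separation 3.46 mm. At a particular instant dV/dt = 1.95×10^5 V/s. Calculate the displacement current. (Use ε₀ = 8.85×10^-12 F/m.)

1.73×10^-5 A

The displacement current equals the charging current C dV/dt. With C = ε₀A/d = (8.85×10^-12)(0.03464)/(3.46×10^-3) = 8.860×10^-11 F, I_d = (8.860×10^-11)(1.95×10^5) = 1.73×10^-5 A.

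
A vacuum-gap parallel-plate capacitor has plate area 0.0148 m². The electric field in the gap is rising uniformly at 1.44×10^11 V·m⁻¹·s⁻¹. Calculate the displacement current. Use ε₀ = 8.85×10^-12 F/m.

The displacement current is ε₀ times dΦ_E/dt = ε₀ A dE/dt = (8.85×10^-12)(0.0148)(1.44×10^11) = 0.0189 A.

0.0189 A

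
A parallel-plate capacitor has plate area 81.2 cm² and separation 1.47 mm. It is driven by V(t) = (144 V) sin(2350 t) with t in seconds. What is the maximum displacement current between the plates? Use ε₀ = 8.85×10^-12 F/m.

1.65×10^-5 A

(dE/dt)_max = V₀ω/d = 2.302×10^8 V/(m·s); ω = 2350 rad/s.
I_d,max = ε₀ A (dE/dt)_max = (8.85×10^-12)(8.12×10^-3)(2.302×10^8) = 1.65×10^-5 A.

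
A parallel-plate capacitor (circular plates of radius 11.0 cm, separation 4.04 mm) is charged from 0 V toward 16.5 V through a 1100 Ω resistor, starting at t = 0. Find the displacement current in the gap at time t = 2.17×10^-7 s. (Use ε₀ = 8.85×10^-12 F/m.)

With C = ε₀A/d = (8.85×10^-12)(0.03801)/(4.04×10^-3) = 8.326×10^-11 F, the time constant is τ = RC = 9.159×10^-8 s, so t/τ = 2.369 and e^(−t/τ) = 0.09357.
I_d = I_cond = (V₀/R) e^(−t/τ) = (0.01500)(0.09357) = 1.40×10^-3 A.

1.40×10^-3 A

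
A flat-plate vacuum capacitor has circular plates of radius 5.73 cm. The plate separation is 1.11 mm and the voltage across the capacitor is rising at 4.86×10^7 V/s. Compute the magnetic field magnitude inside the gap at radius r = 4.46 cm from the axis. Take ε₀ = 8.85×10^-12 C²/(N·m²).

dE/dt = (dV/dt)/d = 4.378×10^10 V/(m·s); I_d = ε₀(πR²)(dE/dt) = (8.85×10^-12)(0.01031)(4.378×10^10) = 3.995×10^-3 A.
For r < R the Ampère–Maxwell law gives B(2πr) = μ₀ I_d (r²/R²), so B = μ₀ I_d r/(2πR²) = (4π×10^-7)(3.995×10^-3)(0.0446)/(2π·0.0573²) = 1.09×10^-8 T.

1.09×10^-8 T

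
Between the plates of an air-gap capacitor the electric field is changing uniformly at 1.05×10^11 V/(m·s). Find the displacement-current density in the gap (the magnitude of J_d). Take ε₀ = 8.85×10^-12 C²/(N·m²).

J_d = ε₀ dE/dt = (8.85×10^-12)(1.05×10^11) = 0.929 A/m².

0.929 A/m²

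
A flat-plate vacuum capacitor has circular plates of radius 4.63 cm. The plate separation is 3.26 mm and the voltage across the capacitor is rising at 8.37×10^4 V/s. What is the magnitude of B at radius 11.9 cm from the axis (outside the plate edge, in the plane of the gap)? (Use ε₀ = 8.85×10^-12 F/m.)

I_d = C dV/dt with C = ε₀πR²/d = 1.828×10^-11 F, so I_d = (1.828×10^-11)(8.37×10^4) = 1.530×10^-6 A.
Outside the plates the loop encloses all of I_d, so B·2πr = μ₀ I_d and B = 2.57×10^-12 T.

2.57×10^-12 T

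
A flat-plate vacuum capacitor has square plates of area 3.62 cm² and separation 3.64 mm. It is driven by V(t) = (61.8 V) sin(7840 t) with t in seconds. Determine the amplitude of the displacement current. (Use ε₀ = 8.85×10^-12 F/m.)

(dE/dt)_max = V₀ω/d = 1.331×10^8 V/(m·s); ω = 7840 rad/s.
I_d,max = ε₀ A (dE/dt)_max = (8.85×10^-12)(3.62×10^-4)(1.331×10^8) = 4.26×10^-7 A.

4.26×10^-7 A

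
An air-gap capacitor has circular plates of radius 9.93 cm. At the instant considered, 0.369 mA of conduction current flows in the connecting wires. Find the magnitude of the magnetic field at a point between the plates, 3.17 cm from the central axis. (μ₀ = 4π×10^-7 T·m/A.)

By continuity the displacement current in the gap matches the conduction current: I_d = 3.69×10^-4 A.
∮B·dl = μ₀ I_d,enc with I_d,enc = I_d r²/R² = 3.761×10^-5 A; so B = μ₀ I_d,enc/(2πr) = 2.37×10^-10 T.

2.37×10^-10 T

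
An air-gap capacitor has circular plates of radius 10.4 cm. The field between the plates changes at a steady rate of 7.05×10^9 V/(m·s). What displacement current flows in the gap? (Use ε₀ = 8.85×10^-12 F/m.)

2.12×10^-3 A

The displacement current is ε₀ times dΦ_E/dt = ε₀ A dE/dt = (8.85×10^-12)(0.03398)(7.05×10^9) = 2.12×10^-3 A.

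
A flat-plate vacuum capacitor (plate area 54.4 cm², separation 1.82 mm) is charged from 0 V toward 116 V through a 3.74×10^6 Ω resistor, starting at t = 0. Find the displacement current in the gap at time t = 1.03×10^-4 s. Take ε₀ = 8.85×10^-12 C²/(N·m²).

With C = ε₀A/d = (8.85×10^-12)(5.44×10^-3)/(1.82×10^-3) = 2.645×10^-11 F, the time constant is τ = RC = 9.892×10^-5 s, so t/τ = 1.041 and e^(−t/τ) = 0.3531.
I_d = I_cond = (V₀/R) e^(−t/τ) = (3.102×10^-5)(0.3531) = 1.10×10^-5 A.

1.10×10^-5 A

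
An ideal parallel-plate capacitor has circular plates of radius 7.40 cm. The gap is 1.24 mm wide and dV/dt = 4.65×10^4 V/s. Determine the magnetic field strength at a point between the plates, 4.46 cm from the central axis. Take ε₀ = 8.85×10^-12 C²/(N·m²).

dE/dt = (dV/dt)/d = 3.750×10^7 V/(m·s); I_d = ε₀(πR²)(dE/dt) = (8.85×10^-12)(0.01720)(3.750×10^7) = 5.708×10^-6 A.
∮B·dl = μ₀ I_d,enc with I_d,enc = I_d r²/R² = 2.073×10^-6 A; so B = μ₀ I_d,enc/(2πr) = 9.30×10^-12 T.

9.30×10^-12 T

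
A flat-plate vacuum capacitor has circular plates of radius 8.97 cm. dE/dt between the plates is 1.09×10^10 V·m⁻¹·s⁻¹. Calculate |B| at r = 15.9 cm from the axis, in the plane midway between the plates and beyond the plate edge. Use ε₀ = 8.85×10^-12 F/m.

3.07×10^-9 T

Through the whole plate area (πR² = 0.02528 m²), I_d = ε₀ πR² dE/dt = 2.439×10^-3 A.
With r > R the enclosed displacement current is the full I_d; B = μ₀ I_d / (2πr) = 3.07×10^-9 T.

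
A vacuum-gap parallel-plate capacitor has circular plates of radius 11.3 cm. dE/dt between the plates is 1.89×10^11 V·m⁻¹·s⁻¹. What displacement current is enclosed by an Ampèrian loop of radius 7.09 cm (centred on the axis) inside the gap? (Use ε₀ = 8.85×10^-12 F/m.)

I_d = ε₀ dΦ_E/dt = ε₀ πR² (dE/dt) = (8.85×10^-12)(0.04011)(1.89×10^11) = 0.06709 A through the full plate area.
Through an area πr² the displacement current is I_d·(πr²/πR²) = I_d (r/R)² = 0.0264 A.

0.0264 A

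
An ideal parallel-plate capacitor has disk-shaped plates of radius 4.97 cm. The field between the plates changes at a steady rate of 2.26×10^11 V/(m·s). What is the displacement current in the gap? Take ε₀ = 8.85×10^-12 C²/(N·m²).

The displacement current is ε₀ times dΦ_E/dt = ε₀ A dE/dt = (8.85×10^-12)(7.760×10^-3)(2.26×10^11) = 0.0155 A.

0.0155 A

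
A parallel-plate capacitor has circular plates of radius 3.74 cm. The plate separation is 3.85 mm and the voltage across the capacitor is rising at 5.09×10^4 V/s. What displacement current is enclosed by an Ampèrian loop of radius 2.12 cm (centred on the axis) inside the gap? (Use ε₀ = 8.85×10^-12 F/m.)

1.65×10^-7 A

I_d = C dV/dt with C = ε₀πR²/d = 1.010×10^-11 F, so I_d = (1.010×10^-11)(5.09×10^4) = 5.141×10^-7 A.
The field is uniform, so I_d,enc = I_d (r/R)² = (5.141×10^-7)(2.12/3.74)² = 1.65×10^-7 A.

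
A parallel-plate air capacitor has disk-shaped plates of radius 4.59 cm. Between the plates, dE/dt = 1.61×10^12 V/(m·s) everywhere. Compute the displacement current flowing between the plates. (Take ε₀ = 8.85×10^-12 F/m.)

The displacement current is ε₀ times dΦ_E/dt = ε₀ A dE/dt = (8.85×10^-12)(6.619×10^-3)(1.61×10^12) = 0.0943 A.

0.0943 A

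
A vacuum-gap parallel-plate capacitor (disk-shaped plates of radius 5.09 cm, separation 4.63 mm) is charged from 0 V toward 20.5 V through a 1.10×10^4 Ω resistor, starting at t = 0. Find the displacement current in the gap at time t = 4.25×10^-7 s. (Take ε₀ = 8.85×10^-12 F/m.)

1.56×10^-4 A

C = ε₀A/d = (8.85×10^-12)(8.139×10^-3)/(4.63×10^-3) = 1.556×10^-11 F and τ = RC = 1.712×10^-7 s. I_d in the gap equals the RC charging current.
I_d(t) = (V₀/R) e^(−t/τ) = 1.864×10^-3 · e^(−2.482) = 1.56×10^-4 A.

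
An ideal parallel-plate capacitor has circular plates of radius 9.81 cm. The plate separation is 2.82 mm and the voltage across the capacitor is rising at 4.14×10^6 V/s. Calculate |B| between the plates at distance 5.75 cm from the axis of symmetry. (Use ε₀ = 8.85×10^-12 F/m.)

4.69×10^-10 T

With E = V/d, dE/dt = 1.468×10^9 V/(m·s) and πR² = 0.03023 m², giving I_d = ε₀ πR² dE/dt = 3.927×10^-4 A.
An Ampèrian loop of radius r encloses a fraction (r/R)² of I_d. Then B·2πr = μ₀ I_d (r/R)², giving B = μ₀ I_d r/(2πR²) = 4.69×10^-10 T.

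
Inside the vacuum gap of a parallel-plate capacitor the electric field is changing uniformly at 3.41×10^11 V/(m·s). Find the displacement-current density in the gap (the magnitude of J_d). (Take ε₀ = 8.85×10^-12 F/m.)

J_d = ε₀ dE/dt = (8.85×10^-12)(3.41×10^11) = 3.02 A/m².

3.02 A/m²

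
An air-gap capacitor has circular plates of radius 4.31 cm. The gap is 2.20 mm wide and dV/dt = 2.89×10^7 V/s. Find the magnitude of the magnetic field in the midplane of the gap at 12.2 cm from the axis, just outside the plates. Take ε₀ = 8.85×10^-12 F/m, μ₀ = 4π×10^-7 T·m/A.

1.11×10^-9 T

dE/dt = (dV/dt)/d = 1.314×10^10 V/(m·s); I_d = ε₀(πR²)(dE/dt) = (8.85×10^-12)(5.836×10^-3)(1.314×10^10) = 6.787×10^-4 A.
Outside the plates the loop encloses all of I_d, so B·2πr = μ₀ I_d and B = 1.11×10^-9 T.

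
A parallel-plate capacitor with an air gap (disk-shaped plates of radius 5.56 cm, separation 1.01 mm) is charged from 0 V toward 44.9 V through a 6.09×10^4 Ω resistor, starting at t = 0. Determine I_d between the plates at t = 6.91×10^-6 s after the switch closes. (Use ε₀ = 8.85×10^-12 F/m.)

C = ε₀A/d = (8.85×10^-12)(9.712×10^-3)/(1.01×10^-3) = 8.510×10^-11 F and τ = RC = 5.183×10^-6 s. I_d in the gap equals the RC charging current.
I_d(t) = (V₀/R) e^(−t/τ) = 7.373×10^-4 · e^(−1.333) = 1.94×10^-4 A.

1.94×10^-4 A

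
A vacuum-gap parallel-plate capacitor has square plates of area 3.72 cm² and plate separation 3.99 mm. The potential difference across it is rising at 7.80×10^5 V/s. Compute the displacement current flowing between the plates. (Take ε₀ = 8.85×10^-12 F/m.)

6.44×10^-7 A

E = V/d so dE/dt = (dV/dt)/d = 1.955×10^8 V/(m·s), and I_d = ε₀ A dE/dt = (8.85×10^-12)(3.72×10^-4)(1.955×10^8) = 6.44×10^-7 A.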